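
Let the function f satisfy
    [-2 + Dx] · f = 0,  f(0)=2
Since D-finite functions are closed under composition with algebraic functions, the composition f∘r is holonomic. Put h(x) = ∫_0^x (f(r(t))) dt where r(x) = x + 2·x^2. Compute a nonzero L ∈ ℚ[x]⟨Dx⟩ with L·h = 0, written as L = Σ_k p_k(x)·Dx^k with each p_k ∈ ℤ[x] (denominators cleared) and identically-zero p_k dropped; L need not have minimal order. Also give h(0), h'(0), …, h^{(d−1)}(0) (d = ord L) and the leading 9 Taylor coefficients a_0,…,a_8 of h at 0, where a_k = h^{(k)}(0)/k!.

f: a_k = 2, 4, 4, 8/3, 4/3, 8/15, 8/45, 16/315, 4/315, …
h₀=f(r): pull back L_f along r ⇒ L₀.
Integrate: L := L₀·Dx.
L = (-2 - 8·x)·Dx + Dx^2  (order 2).
h: a_k = 0, 2, 2, 4, 14/3, 20/3, 36/5, 2648/315, 2606/315, …
ICs: h(0) = 0, h′(0) = 2.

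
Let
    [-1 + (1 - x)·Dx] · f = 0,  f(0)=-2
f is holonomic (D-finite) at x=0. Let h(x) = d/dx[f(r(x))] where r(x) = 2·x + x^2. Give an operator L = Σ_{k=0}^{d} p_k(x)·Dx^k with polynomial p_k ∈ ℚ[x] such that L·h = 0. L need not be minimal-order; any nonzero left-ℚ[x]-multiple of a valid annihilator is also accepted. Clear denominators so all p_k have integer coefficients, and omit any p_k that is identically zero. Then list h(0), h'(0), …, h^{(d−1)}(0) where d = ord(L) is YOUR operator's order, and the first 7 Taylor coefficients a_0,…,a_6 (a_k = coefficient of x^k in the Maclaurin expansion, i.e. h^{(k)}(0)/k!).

L = (5 + 6·x + 3·x^2) + (-1 + x + 3·x^2 + x^3)·Dx  (order 1).
h: a_k = -4, -20, -72, -232, -700, -2028, -5712, …
ICs: h(0) = -4.

f: a_k = -2, -2, -2, -2, -2, -2, -2, …
Substitute x→r, Dx→(1/r')Dx; clear ⇒ L₀.
h=h₀': d/dx-closure on L₀ ⇒ L.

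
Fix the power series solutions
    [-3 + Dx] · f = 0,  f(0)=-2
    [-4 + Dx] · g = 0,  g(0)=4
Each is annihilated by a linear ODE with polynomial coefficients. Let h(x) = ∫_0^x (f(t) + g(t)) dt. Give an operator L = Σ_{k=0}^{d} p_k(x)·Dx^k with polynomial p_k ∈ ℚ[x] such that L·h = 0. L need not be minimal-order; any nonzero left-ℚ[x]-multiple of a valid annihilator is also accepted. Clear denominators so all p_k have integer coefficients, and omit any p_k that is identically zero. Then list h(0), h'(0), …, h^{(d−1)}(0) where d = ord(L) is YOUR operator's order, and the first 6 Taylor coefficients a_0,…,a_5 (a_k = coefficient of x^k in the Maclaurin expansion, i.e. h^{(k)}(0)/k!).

L = 12·Dx - 7·Dx^2 + Dx^3  (order 3).
h: a_k = 0, 2, 5, 23/3, 101/12, 431/60, …
ICs: h(0) = 0, h′(0) = 2, h′′(0) = 10.

f: a_k = -2, -6, -9, -9, -27/4, -81/20, …
g: a_k = 4, 16, 32, 128/3, 128/3, 512/15, …
f+g: L₀ = lclm(L_f,L_g), ord ≤ 1+1.
Integrate: L := L₀·Dx.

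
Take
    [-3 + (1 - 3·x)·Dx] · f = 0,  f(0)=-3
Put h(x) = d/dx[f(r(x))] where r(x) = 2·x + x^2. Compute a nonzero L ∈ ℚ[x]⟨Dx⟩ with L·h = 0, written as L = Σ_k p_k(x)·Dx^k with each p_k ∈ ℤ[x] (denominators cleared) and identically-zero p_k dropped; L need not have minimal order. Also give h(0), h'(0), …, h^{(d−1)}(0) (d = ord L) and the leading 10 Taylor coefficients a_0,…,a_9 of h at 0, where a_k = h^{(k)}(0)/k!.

f: a_k = -3, -9, -27, -81, -243, -729, -2187, -6561, -19683, -59049, …
L₀ from L_f via x↦r, Dx↦r'^{-1}Dx.
Derive L from L₀ (diff closure).
L = (13 + 18·x + 9·x^2) + (-1 + 5·x + 9·x^2 + 3·x^3)·Dx  (order 1).
h: a_k = -18, -234, -2268, -19548, -157950, -1225206, -9239832, -68259672, -496392138, -3565254690, …
ICs: h(0) = -18.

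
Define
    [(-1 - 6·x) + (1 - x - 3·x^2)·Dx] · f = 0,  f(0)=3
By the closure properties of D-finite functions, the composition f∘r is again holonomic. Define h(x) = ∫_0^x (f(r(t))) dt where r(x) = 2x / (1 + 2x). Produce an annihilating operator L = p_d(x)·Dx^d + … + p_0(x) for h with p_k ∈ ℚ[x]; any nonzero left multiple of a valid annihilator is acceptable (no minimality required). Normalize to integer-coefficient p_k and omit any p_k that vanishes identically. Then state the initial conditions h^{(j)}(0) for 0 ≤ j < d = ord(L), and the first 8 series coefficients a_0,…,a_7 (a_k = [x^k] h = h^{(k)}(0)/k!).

L = (2 + 28·x)·Dx + (-1 - 4·x + 8·x^2 + 24·x^3)·Dx^2  (order 2).
h: a_k = 0, 3, 3, 12, 0, 432/5, -144, 6912/7, …
ICs: h(0) = 0, h′(0) = 3.

f: a_k = 3, 3, 12, 21, 57, 120, 291, 651, …
f∘r: x↦r, Dx↦Dx/r' in L_f ⇒ L₀.
Integrate: L := L₀·Dx.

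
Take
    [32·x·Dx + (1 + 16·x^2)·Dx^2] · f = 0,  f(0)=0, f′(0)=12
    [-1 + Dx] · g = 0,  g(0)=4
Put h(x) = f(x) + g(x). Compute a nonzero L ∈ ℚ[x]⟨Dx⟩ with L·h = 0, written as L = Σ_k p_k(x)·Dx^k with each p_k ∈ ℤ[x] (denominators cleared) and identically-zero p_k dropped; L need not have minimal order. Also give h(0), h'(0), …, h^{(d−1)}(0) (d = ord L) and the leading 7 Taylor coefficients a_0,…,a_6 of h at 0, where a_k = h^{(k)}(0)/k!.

L = (32 - 32·x - 1536·x^2 - 512·x^3)·Dx + (-33 + 1504·x^2 - 256·x^4)·Dx^2 + (1 + 32·x + 32·x^2 + 512·x^3 + 256·x^4)·Dx^3  (order 3).
h: a_k = 4, 16, 2, -190/3, 1/6, 18433/30, 1/180, …
ICs: h(0) = 4, h′(0) = 16, h′′(0) = 4.

f: a_k = 0, 12, 0, -64, 0, 3072/5, 0, …
g: a_k = 4, 4, 2, 2/3, 1/6, 1/30, 1/180, …
Weyl lclm of L_f,L_g ⇒ L₀ (ord ≤ 3).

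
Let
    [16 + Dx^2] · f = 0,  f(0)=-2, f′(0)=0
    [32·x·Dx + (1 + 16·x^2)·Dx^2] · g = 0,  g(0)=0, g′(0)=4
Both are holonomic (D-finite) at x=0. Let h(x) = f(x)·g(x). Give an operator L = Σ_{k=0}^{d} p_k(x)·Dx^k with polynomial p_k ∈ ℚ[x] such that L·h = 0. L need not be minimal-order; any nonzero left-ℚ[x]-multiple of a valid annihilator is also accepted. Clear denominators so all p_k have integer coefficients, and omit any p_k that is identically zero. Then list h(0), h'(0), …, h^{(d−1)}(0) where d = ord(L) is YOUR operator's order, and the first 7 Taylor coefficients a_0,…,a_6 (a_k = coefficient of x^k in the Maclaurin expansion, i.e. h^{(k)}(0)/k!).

L = (1280 + 53248·x^2 + 360448·x^4 + 2097152·x^6 + 8388608·x^8) + (1536·x + 40960·x^3 + 393216·x^5 + 2097152·x^7)·Dx + (96 + 4096·x^2 + 36864·x^4 + 262144·x^6 + 1048576·x^8)·Dx^2 + (96·x + 2560·x^3 + 24576·x^5 + 131072·x^7)·Dx^3 + (1 + 48·x^2 + 896·x^4 + 8192·x^6 + 32768·x^8)·Dx^4  (order 4).
h: a_k = 0, -8, 0, 320/3, 0, -12544/15, 0, …
ICs: h(0) = 0, h′(0) = -8, h′′(0) = 0, h′′′(0) = 640.

f: a_k = -2, 0, 16, 0, -64/3, 0, 512/45, …
g: a_k = 0, 4, 0, -64/3, 0, 1024/5, 0, …
L₀ := L_f ⊗_s L_g (sym. prod.), ord ≤ 4.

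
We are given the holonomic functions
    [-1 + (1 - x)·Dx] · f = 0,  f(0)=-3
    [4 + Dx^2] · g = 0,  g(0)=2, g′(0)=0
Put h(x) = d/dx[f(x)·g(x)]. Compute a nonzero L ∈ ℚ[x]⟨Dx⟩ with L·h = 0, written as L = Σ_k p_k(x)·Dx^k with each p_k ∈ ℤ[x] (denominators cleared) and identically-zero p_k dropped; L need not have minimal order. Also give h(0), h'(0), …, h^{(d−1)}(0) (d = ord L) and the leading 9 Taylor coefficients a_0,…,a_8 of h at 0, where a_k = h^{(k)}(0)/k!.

f: a_k = -3, -3, -3, -3, -3, -3, -3, -3, -3, …
g: a_k = 2, 0, -4, 0, 4/3, 0, -8/45, 0, 4/315, …
h₀=f·g: eliminate ⇒ L₀, order ≤ 1·2.
h₀' ⇒ L via d/dx closure of L₀.
L = (2 - 8·x + 4·x^2) + (-2 + 2·x)·Dx + (1 - 2·x + x^2)·Dx^2  (order 2).
h: a_k = -6, 12, 18, 8, 10, 76/5, 266/15, 2096/105, 786/35, …
ICs: h(0) = -6, h′(0) = 12.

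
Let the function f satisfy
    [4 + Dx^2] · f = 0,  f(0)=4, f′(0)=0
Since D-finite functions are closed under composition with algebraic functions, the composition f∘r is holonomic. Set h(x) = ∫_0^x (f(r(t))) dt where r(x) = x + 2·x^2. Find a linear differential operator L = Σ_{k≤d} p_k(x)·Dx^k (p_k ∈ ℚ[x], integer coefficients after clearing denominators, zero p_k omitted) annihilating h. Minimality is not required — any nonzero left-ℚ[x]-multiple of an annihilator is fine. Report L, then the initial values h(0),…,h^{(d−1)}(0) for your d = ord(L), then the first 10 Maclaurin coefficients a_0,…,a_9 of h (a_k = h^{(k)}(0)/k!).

f: a_k = 4, 0, -8, 0, 8/3, 0, -16/45, 0, 8/315, 0, …
Substitute x→r, Dx→(1/r')Dx; clear ⇒ L₀.
Integrate: L := L₀·Dx.
L = (4 + 48·x + 192·x^2 + 256·x^3)·Dx - 4·Dx^2 + (1 + 4·x)·Dx^3  (order 3).
h: a_k = 0, 4, 0, -8/3, -8, -88/15, 32/9, 2864/315, 152/15, 6728/2835, …
ICs: h(0) = 0, h′(0) = 4, h′′(0) = 0.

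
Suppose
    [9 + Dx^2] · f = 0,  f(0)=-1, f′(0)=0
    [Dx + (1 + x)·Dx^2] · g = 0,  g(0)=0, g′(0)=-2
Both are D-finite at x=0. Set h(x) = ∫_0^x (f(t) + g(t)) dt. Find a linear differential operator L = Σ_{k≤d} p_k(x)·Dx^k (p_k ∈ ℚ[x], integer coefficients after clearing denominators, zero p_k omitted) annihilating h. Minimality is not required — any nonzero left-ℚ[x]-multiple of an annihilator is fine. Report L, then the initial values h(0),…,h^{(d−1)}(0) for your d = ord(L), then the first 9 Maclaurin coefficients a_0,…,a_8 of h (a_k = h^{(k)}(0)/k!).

f: a_k = -1, 0, 9/2, 0, -27/8, 0, 81/80, 0, -729/4480, …
g: a_k = 0, -2, 1, -2/3, 1/2, -2/5, 1/3, -2/7, 1/4, …
f+g: L₀ = lclm(L_f,L_g), ord ≤ 2+2.
∫: right-multiply L₀ by Dx.
L = (135 + 162·x + 81·x^2)·Dx^2 + (99 + 261·x + 243·x^2 + 81·x^3)·Dx^3 + (15 + 18·x + 9·x^2)·Dx^4 + (11 + 29·x + 27·x^2 + 9·x^3)·Dx^5  (order 5).
h: a_k = 0, -1, -1, 11/6, -1/6, -23/40, -1/15, 323/1680, -1/28, …
ICs: h(0) = 0, h′(0) = -1, h′′(0) = -2, h′′′(0) = 11, h′′′′(0) = -4.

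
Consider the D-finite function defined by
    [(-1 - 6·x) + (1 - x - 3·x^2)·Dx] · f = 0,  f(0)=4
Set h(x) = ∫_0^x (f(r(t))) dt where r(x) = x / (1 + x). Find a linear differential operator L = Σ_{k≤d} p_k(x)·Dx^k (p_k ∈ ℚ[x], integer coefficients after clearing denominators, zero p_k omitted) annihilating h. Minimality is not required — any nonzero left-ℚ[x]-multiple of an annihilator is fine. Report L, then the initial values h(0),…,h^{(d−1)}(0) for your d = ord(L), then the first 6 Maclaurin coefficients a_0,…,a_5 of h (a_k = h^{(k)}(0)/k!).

L = (1 + 7·x)·Dx + (-1 - 2·x + 2·x^2 + 3·x^3)·Dx^2  (order 2).
h: a_k = 0, 4, 2, 4, 0, 36/5, …
ICs: h(0) = 0, h′(0) = 4.

f: a_k = 4, 4, 16, 28, 76, 160, …
h₀=f(r): pull back L_f along r ⇒ L₀.
∫: right-multiply L₀ by Dx.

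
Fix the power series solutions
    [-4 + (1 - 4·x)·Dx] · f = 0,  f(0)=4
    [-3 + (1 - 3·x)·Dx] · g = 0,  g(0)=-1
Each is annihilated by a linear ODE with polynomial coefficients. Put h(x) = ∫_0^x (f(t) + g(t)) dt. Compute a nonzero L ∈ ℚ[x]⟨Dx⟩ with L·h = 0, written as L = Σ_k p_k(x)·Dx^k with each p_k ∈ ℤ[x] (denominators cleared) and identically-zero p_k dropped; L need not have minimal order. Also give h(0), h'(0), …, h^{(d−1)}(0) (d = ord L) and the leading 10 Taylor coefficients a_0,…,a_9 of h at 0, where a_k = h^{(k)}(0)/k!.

f: a_k = 4, 16, 64, 256, 1024, 4096, 16384, 65536, 262144, 1048576, …
g: a_k = -1, -3, -9, -27, -81, -243, -729, -2187, -6561, -19683, …
Sum ⇒ L₀ = lclm(L_f,L_g) in ℚ(x)⟨Dx⟩.
h=∫₀ˣh₀: take L = L₀·Dx.
L = -24·Dx + (14 - 48·x)·Dx^2 + (-1 + 7·x - 12·x^2)·Dx^3  (order 3).
h: a_k = 0, 3, 13/2, 55/3, 229/4, 943/5, 3853/6, 15655/7, 63349/8, 255583/9, …
ICs: h(0) = 0, h′(0) = 3, h′′(0) = 13.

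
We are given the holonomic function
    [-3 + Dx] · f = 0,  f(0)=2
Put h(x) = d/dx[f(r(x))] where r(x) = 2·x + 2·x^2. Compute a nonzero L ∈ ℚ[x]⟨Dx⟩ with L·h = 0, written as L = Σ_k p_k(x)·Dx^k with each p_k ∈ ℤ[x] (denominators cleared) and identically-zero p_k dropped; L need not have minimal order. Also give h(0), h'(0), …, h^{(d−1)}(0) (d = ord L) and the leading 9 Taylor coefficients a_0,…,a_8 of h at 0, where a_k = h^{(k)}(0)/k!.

L = (8 + 24·x + 24·x^2) + (-1 - 2·x)·Dx  (order 1).
h: a_k = 12, 96, 432, 1440, 3888, 44928/5, 91584/5, 1178496/35, 396576/7, …
ICs: h(0) = 12.

f: a_k = 2, 6, 9, 9, 27/4, 81/20, 81/40, 243/280, 729/2240, …
Change of var in L_f (x↦r) gives L₀.
Differentiate: ansatz ord ≤ ord L₀ ⇒ L.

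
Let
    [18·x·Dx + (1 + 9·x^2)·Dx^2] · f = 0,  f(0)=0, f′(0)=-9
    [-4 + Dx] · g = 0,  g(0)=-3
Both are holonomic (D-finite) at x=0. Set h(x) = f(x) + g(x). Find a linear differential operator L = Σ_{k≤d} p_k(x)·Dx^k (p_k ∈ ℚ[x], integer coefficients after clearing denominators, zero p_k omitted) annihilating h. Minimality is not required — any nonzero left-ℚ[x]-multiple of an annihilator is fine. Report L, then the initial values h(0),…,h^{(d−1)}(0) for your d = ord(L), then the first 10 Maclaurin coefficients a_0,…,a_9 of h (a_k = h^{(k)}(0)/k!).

L = (36 - 144·x - 972·x^2 - 1296·x^3)·Dx + (-17 + 99·x^2 - 648·x^4)·Dx^2 + (2 + 9·x + 36·x^2 + 81·x^3 + 162·x^4)·Dx^3  (order 3).
h: a_k = -3, -21, -24, -5, -32, -857/5, -256/15, 13913/15, -512/105, -6202193/945, …
ICs: h(0) = -3, h′(0) = -21, h′′(0) = -48.

f: a_k = 0, -9, 0, 27, 0, -729/5, 0, 6561/7, 0, -6561, …
g: a_k = -3, -12, -24, -32, -32, -128/5, -256/15, -1024/105, -512/105, -2048/945, …
f+g: L₀ = lclm(L_f,L_g), ord ≤ 2+1.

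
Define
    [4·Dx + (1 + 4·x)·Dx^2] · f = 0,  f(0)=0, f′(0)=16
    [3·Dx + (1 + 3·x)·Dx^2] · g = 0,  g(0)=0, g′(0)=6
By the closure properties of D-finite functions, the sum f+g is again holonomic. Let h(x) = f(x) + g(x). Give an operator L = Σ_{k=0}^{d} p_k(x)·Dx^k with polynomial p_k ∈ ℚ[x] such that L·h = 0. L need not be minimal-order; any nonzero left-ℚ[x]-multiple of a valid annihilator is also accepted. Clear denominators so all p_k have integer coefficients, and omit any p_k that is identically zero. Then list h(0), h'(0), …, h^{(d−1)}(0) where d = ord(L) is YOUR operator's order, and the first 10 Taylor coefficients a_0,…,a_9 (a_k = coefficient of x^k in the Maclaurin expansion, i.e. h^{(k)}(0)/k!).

L = 24·Dx + (14 + 48·x)·Dx^2 + (1 + 7·x + 12·x^2)·Dx^3  (order 3).
h: a_k = 0, 22, -41, 310/3, -593/2, 4582/5, -8921/3, 69910/7, -137633/4, 1087942/9, …
ICs: h(0) = 0, h′(0) = 22, h′′(0) = -82.

f: a_k = 0, 16, -32, 256/3, -256, 4096/5, -8192/3, 65536/7, -32768, 1048576/9, …
g: a_k = 0, 6, -9, 18, -81/2, 486/5, -243, 4374/7, -6561/4, 4374, …
h₀=f+g: left-lcm gives L₀, ord ≤ 4.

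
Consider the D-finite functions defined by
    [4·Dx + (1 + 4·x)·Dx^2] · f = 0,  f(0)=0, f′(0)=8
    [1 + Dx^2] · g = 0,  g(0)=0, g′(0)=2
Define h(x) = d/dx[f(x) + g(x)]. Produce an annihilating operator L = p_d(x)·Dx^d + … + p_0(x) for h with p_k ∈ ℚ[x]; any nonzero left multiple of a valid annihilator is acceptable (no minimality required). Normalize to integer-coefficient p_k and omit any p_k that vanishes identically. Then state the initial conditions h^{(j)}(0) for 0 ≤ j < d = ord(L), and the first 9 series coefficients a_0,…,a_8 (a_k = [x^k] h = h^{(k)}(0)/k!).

L = (388 + 32·x + 64·x^2) + (33 + 140·x + 48·x^2 + 64·x^3)·Dx + (388 + 32·x + 64·x^2)·Dx^2 + (33 + 140·x + 48·x^2 + 64·x^3)·Dx^3  (order 3).
h: a_k = 10, -32, 127, -512, 24577/12, -8192, 11796479/360, -131072, 10569646081/20160, …
ICs: h(0) = 10, h′(0) = -32, h′′(0) = 254.

f: a_k = 0, 8, -16, 128/3, -128, 2048/5, -4096/3, 32768/7, -16384, …
g: a_k = 0, 2, 0, -1/3, 0, 1/60, 0, -1/2520, 0, …
Sum ⇒ L₀ = lclm(L_f,L_g) in ℚ(x)⟨Dx⟩.
Differentiate: ansatz ord ≤ ord L₀ ⇒ L.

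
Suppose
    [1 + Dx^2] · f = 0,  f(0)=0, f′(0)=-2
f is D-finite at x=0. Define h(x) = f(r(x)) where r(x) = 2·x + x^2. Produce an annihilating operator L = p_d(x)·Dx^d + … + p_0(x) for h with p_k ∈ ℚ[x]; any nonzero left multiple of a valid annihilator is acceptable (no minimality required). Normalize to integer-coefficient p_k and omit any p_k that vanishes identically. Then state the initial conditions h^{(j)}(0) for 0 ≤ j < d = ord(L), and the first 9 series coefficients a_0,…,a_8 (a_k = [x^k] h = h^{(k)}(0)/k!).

L = (4 + 12·x + 12·x^2 + 4·x^3) - Dx + (1 + x)·Dx^2  (order 2).
h: a_k = 0, -4, -2, 8/3, 4, 22/15, -1, -404/315, -22/45, …
ICs: h(0) = 0, h′(0) = -4.

f: a_k = 0, -2, 0, 1/3, 0, -1/60, 0, 1/2520, 0, …
L₀ from L_f via x↦r, Dx↦r'^{-1}Dx.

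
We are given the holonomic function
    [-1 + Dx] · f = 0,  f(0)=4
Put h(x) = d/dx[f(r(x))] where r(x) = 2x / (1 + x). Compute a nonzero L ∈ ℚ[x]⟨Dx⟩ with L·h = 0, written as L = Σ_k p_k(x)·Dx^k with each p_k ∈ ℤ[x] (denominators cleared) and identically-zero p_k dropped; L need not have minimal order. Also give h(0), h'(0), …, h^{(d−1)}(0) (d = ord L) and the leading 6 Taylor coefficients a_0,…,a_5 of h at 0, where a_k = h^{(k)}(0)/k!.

L = -2·x + (-1 - 2·x - x^2)·Dx  (order 1).
h: a_k = 8, 0, -8, 32/3, -8, 32/15, …
ICs: h(0) = 8.

f: a_k = 4, 4, 2, 2/3, 1/6, 1/30, …
f∘r: x↦r, Dx↦Dx/r' in L_f ⇒ L₀.
h₀' ⇒ L via d/dx closure of L₀.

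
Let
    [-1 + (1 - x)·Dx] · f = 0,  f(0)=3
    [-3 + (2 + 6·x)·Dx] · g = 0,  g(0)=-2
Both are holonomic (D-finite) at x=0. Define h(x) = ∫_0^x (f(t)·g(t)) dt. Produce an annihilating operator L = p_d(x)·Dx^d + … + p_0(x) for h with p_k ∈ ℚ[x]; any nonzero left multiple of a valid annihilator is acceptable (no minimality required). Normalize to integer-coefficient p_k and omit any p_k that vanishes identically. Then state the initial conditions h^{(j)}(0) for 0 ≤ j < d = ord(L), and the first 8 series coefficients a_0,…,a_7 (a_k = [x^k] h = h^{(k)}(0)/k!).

f: a_k = 3, 3, 3, 3, 3, 3, 3, 3, …
g: a_k = -2, -3, 9/4, -27/8, 405/64, -1701/128, 15309/512, -72171/1024, …
h₀=f·g: eliminate ⇒ L₀, order ≤ 1·1.
∫: right-multiply L₀ by Dx.
L = (5 + 3·x)·Dx + (-2 - 4·x + 6·x^2)·Dx^2  (order 2).
h: a_k = 0, -6, -15/2, -11/4, -147/32, 39/320, -1675/256, 25827/3584, …
ICs: h(0) = 0, h′(0) = -6.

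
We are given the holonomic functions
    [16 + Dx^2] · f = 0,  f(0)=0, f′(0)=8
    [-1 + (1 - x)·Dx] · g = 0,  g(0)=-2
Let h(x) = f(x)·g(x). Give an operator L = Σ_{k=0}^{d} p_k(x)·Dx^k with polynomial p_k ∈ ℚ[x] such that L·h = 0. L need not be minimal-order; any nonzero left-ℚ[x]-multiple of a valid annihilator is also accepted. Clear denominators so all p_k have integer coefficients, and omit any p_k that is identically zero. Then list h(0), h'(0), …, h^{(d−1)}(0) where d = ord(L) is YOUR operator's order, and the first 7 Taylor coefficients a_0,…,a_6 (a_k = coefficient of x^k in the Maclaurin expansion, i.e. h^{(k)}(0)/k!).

L = (-16 + 16·x) + 2·Dx + (-1 + x)·Dx^2  (order 2).
h: a_k = 0, -16, -16, 80/3, 80/3, -112/15, -112/15, …
ICs: h(0) = 0, h′(0) = -16.

f: a_k = 0, 8, 0, -64/3, 0, 256/15, 0, …
g: a_k = -2, -2, -2, -2, -2, -2, -2, …
h₀=f·g: eliminate ⇒ L₀, order ≤ 2·1.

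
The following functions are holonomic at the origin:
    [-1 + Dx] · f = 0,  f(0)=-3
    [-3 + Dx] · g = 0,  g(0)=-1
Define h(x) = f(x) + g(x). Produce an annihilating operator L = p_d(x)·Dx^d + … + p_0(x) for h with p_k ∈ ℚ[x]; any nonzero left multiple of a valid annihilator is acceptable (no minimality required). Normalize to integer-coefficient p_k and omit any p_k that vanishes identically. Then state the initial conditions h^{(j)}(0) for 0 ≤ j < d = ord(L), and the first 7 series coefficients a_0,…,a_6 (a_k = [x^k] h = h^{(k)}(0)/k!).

f: a_k = -3, -3, -3/2, -1/2, -1/8, -1/40, -1/240, …
g: a_k = -1, -3, -9/2, -9/2, -27/8, -81/40, -81/80, …
Weyl lclm of L_f,L_g ⇒ L₀ (ord ≤ 2).
L = 3 - 4·Dx + Dx^2  (order 2).
h: a_k = -4, -6, -6, -5, -7/2, -41/20, -61/60, …
ICs: h(0) = -4, h′(0) = -6.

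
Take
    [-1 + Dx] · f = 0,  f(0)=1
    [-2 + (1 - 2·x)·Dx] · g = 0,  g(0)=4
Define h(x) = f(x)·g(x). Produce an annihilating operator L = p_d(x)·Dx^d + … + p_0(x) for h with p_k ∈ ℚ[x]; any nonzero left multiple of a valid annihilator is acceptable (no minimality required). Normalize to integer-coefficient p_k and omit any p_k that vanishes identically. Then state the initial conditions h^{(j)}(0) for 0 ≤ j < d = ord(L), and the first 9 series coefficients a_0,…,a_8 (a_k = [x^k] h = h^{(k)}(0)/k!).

f: a_k = 1, 1, 1/2, 1/6, 1/24, 1/120, 1/720, 1/5040, 1/40320, …
g: a_k = 4, 8, 16, 32, 64, 128, 256, 512, 1024, …
L₀ := L_f ⊗_s L_g (sym. prod.), ord ≤ 1.
L = (3 - 2·x) + (-1 + 2·x)·Dx  (order 1).
h: a_k = 4, 12, 26, 158/3, 211/2, 6331/30, 75973/180, 354541/420, 17017969/10080, …
ICs: h(0) = 4.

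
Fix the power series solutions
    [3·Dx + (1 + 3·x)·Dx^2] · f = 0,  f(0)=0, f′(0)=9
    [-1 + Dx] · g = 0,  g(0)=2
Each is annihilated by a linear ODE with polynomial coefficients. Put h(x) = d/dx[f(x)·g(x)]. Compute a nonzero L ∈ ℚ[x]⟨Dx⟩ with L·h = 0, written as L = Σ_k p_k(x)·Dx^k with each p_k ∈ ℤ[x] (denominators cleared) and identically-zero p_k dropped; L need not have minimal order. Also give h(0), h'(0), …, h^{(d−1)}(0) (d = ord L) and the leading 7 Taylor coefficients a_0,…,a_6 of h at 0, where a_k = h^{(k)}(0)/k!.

L = (13 - 12·x + 9·x^2) + (-11 + 15·x - 18·x^2)·Dx + (-2 - 3·x + 9·x^2)·Dx^2  (order 2).
h: a_k = 18, -18, 108, -312, 3867/4, -11763/4, 44561/5, …
ICs: h(0) = 18, h′(0) = -18.

f: a_k = 0, 9, -27/2, 27, -243/4, 729/5, -729/2, …
g: a_k = 2, 2, 1, 1/3, 1/12, 1/60, 1/360, …
f·g: L₀ = L_f ⊗_s L_g, ord ≤ 2·1.
h₀' ⇒ L via d/dx closure of L₀.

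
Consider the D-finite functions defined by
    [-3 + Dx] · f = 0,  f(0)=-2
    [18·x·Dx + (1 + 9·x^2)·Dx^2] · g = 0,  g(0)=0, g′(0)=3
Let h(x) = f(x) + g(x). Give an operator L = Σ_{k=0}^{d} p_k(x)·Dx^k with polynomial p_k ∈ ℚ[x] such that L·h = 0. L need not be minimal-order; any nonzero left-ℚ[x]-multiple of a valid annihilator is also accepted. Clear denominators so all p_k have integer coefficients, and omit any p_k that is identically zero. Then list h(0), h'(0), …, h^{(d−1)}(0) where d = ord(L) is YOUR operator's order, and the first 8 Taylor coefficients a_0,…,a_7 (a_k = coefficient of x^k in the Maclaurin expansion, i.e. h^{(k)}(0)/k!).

f: a_k = -2, -6, -9, -9, -27/4, -81/20, -81/40, -243/280, …
g: a_k = 0, 3, 0, -9, 0, 243/5, 0, -2187/7, …
L₀ := lclm(L_f,L_g); ord L₀ ≤ 1+2.
L = (18 - 108·x - 162·x^2)·Dx + (-9 + 27·x + 27·x^2 - 81·x^3)·Dx^2 + (1 + 3·x + 9·x^2 + 27·x^3)·Dx^3  (order 3).
h: a_k = -2, -3, -9, -18, -27/4, 891/20, -81/40, -87723/280, …
ICs: h(0) = -2, h′(0) = -3, h′′(0) = -18.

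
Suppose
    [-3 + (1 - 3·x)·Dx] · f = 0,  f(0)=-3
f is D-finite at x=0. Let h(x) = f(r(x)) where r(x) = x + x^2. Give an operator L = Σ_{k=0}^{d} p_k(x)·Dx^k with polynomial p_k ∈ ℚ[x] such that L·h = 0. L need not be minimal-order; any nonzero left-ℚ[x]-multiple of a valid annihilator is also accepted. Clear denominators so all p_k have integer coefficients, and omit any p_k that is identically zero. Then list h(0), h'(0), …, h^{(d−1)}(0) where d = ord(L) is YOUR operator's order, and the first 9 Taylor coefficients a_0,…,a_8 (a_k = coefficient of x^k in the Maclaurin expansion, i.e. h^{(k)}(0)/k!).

f: a_k = -3, -9, -27, -81, -243, -729, -2187, -6561, -19683, …
Change of var in L_f (x↦r) gives L₀.
L = (3 + 6·x) + (-1 + 3·x + 3·x^2)·Dx  (order 1).
h: a_k = -3, -9, -36, -135, -513, -1944, -7371, -27945, -105948, …
ICs: h(0) = -3.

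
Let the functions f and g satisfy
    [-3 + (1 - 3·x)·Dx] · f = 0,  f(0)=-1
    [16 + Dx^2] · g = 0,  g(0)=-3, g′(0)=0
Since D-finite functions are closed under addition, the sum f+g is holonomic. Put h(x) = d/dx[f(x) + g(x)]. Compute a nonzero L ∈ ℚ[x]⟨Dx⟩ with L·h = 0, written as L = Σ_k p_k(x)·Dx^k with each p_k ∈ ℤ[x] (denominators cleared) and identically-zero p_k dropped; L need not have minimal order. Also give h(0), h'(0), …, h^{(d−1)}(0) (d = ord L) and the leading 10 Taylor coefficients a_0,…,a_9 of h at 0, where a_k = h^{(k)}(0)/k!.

f: a_k = -1, -3, -9, -27, -81, -243, -729, -2187, -6561, -19683, …
g: a_k = -3, 0, 24, 0, -32, 0, 256/15, 0, -512/105, 0, …
h₀=f+g: left-lcm gives L₀, ord ≤ 3.
Derive L from L₀ (diff closure).
L = (5952 - 4608·x + 6912·x^2) + (-560 + 2448·x - 3456·x^2 + 3456·x^3)·Dx + (372 - 288·x + 432·x^2)·Dx^2 + (-35 + 153·x - 216·x^2 + 216·x^3)·Dx^3  (order 3).
h: a_k = -3, 30, -81, -452, -1215, -21358/5, -15309, -5515336/105, -177147, -558004858/945, …
ICs: h(0) = -3, h′(0) = 30, h′′(0) = -162.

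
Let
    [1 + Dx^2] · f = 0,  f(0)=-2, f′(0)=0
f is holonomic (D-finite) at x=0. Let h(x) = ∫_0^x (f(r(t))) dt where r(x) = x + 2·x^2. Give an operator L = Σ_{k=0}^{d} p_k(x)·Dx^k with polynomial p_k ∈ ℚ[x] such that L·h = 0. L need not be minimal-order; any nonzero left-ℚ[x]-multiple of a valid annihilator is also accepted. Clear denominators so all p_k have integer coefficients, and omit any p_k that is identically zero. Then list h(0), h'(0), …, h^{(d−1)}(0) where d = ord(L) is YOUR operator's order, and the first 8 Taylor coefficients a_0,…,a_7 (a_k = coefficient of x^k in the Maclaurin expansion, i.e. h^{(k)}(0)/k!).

L = (1 + 12·x + 48·x^2 + 64·x^3)·Dx - 4·Dx^2 + (1 + 4·x)·Dx^3  (order 3).
h: a_k = 0, -2, 0, 1/3, 1, 47/60, -1/9, -719/2520, …
ICs: h(0) = 0, h′(0) = -2, h′′(0) = 0.

f: a_k = -2, 0, 1, 0, -1/12, 0, 1/360, 0, …
Substitute x→r, Dx→(1/r')Dx; clear ⇒ L₀.
h=∫h₀ ⇒ L = L₀·Dx.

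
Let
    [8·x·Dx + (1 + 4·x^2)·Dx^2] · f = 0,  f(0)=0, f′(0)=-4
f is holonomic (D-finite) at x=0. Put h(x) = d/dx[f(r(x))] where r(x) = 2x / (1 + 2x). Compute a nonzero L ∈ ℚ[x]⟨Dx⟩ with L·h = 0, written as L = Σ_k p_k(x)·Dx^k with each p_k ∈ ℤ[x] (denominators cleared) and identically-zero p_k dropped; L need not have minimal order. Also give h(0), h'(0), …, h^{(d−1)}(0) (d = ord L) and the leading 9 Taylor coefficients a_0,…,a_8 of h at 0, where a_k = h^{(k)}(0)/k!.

L = (4 + 40·x) + (1 + 4·x + 20·x^2)·Dx  (order 1).
h: a_k = -8, 32, 32, -768, 2432, 5632, -71168, 172032, 735232, …
ICs: h(0) = -8.

f: a_k = 0, -4, 0, 16/3, 0, -64/5, 0, 256/7, 0, …
L₀ from L_f via x↦r, Dx↦r'^{-1}Dx.
Derive L from L₀ (diff closure).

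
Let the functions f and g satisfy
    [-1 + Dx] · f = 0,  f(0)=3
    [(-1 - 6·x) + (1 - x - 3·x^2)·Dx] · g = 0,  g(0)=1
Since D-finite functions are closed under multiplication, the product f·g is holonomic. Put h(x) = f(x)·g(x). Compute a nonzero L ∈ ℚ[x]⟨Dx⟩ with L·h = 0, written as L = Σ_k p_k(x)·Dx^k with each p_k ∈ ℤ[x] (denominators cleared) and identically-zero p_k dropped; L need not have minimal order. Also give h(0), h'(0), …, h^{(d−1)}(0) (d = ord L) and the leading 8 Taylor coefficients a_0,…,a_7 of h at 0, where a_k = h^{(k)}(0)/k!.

L = (2 + 5·x - 3·x^2) + (-1 + x + 3·x^2)·Dx  (order 1).
h: a_k = 3, 6, 33/2, 35, 677/8, 3793/20, 106447/240, 850483/840, …
ICs: h(0) = 3.

f: a_k = 3, 3, 3/2, 1/2, 1/8, 1/40, 1/240, 1/1680, …
g: a_k = 1, 1, 4, 7, 19, 40, 97, 217, …
Sym-product of L_f,L_g gives L₀ (≤ ord 1).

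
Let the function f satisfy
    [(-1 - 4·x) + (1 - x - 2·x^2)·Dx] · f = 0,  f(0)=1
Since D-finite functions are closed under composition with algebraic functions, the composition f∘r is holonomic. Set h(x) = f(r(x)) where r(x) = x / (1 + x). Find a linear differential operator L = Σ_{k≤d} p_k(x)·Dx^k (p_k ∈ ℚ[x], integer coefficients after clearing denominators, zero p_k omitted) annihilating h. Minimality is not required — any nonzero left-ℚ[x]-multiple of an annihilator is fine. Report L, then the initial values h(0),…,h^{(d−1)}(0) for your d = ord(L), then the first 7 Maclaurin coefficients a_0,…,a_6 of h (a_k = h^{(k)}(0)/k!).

L = (1 + 5·x) + (-1 - 2·x + x^2 + 2·x^3)·Dx  (order 1).
h: a_k = 1, 1, 2, 0, 4, -4, 12, …
ICs: h(0) = 1.

f: a_k = 1, 1, 3, 5, 11, 21, 43, …
L₀ from L_f via x↦r, Dx↦r'^{-1}Dx.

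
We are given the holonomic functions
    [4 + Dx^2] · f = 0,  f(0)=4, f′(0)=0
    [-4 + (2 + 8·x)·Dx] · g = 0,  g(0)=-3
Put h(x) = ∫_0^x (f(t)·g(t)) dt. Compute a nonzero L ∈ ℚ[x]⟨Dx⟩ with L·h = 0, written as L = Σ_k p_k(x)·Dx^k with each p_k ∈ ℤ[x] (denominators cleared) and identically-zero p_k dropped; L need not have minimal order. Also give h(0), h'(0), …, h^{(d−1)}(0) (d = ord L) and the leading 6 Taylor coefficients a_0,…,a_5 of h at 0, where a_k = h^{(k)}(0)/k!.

f: a_k = 4, 0, -8, 0, 8/3, 0, …
g: a_k = -3, -6, 6, -12, 30, -84, …
L₀ := L_f ⊗_s L_g (sym. prod.), ord ≤ 2.
h=∫h₀ ⇒ L = L₀·Dx.
L = (16 + 32·x + 64·x^2)·Dx + (-4 - 16·x)·Dx^2 + (1 + 8·x + 16·x^2)·Dx^3  (order 3).
h: a_k = 0, -12, -12, 16, 0, 64/5, …
ICs: h(0) = 0, h′(0) = -12, h′′(0) = -24.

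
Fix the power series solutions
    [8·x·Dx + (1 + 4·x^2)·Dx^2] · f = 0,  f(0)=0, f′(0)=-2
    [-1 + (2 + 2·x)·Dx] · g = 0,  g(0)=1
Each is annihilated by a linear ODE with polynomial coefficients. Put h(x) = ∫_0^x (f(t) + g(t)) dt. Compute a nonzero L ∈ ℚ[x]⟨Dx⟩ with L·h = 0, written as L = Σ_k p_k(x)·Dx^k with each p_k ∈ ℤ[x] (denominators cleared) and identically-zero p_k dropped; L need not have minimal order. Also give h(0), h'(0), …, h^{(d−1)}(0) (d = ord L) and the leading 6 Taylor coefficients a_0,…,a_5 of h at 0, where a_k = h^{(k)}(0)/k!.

f: a_k = 0, -2, 0, 8/3, 0, -32/5, …
g: a_k = 1, 1/2, -1/8, 1/16, -5/128, 7/256, …
L₀ := lclm(L_f,L_g); ord L₀ ≤ 2+1.
∫: right-multiply L₀ by Dx.
L = (-16 - 40·x + 192·x^2 + 96·x^3)·Dx^2 + (-35 - 64·x + 328·x^2 + 768·x^3 + 336·x^4)·Dx^3 + (-2 + 30·x + 48·x^2 + 144·x^3 + 224·x^4 + 96·x^5)·Dx^4  (order 4).
h: a_k = 0, 1, -3/4, -1/24, 131/192, -1/128, …
ICs: h(0) = 0, h′(0) = 1, h′′(0) = -3/2, h′′′(0) = -1/4.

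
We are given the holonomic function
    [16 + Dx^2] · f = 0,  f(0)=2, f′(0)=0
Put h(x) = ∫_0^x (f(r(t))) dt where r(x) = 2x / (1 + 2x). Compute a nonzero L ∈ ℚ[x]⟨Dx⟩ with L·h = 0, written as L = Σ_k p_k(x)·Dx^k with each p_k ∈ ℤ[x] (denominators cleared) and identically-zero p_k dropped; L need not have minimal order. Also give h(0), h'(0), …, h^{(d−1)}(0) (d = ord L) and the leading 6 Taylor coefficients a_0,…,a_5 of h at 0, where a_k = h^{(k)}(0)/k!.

f: a_k = 2, 0, -16, 0, 64/3, 0, …
h₀=f(r): pull back L_f along r ⇒ L₀.
h=∫₀ˣh₀: take L = L₀·Dx.
L = 64·Dx + (4 + 24·x + 48·x^2 + 32·x^3)·Dx^2 + (1 + 8·x + 24·x^2 + 32·x^3 + 16·x^4)·Dx^3  (order 3).
h: a_k = 0, 2, 0, -64/3, 64, -256/3, …
ICs: h(0) = 0, h′(0) = 2, h′′(0) = 0.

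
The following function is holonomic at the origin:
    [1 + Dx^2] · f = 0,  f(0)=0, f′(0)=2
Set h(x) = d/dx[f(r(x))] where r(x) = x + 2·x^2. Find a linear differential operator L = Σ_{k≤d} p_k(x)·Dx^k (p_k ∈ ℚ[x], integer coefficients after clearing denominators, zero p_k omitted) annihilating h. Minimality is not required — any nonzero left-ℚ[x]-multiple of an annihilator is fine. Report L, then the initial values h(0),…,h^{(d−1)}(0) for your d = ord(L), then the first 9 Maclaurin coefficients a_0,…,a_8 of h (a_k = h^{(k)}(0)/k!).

L = (49 + 16·x + 96·x^2 + 256·x^3 + 256·x^4) + (-12 - 48·x)·Dx + (1 + 8·x + 16·x^2)·Dx^2  (order 2).
h: a_k = 2, 8, -1, -8, -239/12, -15, 1679/360, 478/45, 235873/20160, …
ICs: h(0) = 2, h′(0) = 8.

f: a_k = 0, 2, 0, -1/3, 0, 1/60, 0, -1/2520, 0, …
L₀ from L_f via x↦r, Dx↦r'^{-1}Dx.
Derive L from L₀ (diff closure).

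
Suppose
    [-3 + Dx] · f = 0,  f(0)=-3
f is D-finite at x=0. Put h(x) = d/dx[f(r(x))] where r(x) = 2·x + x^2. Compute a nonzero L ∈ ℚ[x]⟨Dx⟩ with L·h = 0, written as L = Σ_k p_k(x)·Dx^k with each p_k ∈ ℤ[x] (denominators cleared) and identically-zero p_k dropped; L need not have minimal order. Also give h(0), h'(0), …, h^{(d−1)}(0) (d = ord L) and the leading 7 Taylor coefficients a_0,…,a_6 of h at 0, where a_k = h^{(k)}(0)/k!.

L = (7 + 12·x + 6·x^2) + (-1 - x)·Dx  (order 1).
h: a_k = -18, -126, -486, -1350, -2997, -28107/5, -46089/5, …
ICs: h(0) = -18.

f: a_k = -3, -9, -27/2, -27/2, -81/8, -243/40, -243/80, …
h₀=f(r): pull back L_f along r ⇒ L₀.
Derive L from L₀ (diff closure).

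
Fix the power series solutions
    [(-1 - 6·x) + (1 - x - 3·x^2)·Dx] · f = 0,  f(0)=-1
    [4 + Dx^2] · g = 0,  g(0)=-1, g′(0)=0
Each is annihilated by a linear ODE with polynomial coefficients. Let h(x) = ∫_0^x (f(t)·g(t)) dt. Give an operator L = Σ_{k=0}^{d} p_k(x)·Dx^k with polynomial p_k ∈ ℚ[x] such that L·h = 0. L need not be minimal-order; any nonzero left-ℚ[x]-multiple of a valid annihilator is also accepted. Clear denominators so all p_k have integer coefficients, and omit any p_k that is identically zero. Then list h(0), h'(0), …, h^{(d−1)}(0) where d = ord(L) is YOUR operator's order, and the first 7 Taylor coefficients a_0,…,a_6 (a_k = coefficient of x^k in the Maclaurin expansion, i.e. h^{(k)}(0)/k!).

f: a_k = -1, -1, -4, -7, -19, -40, -97, …
g: a_k = -1, 0, 2, 0, -2/3, 0, 4/45, …
Sym-product of L_f,L_g gives L₀ (≤ ord 2).
Integrate: L := L₀·Dx.
L = (2 + 4·x + 12·x^2)·Dx + (2 + 12·x)·Dx^2 + (-1 + x + 3·x^2)·Dx^3  (order 3).
h: a_k = 0, 1, 1/2, 2/3, 5/4, 7/3, 40/9, …
ICs: h(0) = 0, h′(0) = 1, h′′(0) = 1.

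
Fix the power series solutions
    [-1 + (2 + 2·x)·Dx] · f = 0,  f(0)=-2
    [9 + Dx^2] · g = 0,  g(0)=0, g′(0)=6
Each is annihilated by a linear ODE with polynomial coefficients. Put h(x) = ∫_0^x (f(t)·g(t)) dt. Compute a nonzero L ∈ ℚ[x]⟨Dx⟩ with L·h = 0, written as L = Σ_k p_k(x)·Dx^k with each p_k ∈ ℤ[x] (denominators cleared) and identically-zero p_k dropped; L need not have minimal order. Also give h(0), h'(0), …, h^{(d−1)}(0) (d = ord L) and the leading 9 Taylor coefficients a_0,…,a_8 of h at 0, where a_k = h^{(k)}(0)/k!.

f: a_k = -2, -1, 1/4, -1/8, 5/64, -7/128, 21/512, -33/1024, 429/16384, …
g: a_k = 0, 6, 0, -9, 0, 81/20, 0, -243/280, 0, …
h₀=f·g: eliminate ⇒ L₀, order ≤ 1·2.
Integrate: L := L₀·Dx.
L = (39 + 72·x + 36·x^2)·Dx + (-4 - 4·x)·Dx^2 + (4 + 8·x + 4·x^2)·Dx^3  (order 3).
h: a_k = 0, 0, -6, -2, 39/8, 33/20, -527/320, -1041/2240, 20529/71680, …
ICs: h(0) = 0, h′(0) = 0, h′′(0) = -12.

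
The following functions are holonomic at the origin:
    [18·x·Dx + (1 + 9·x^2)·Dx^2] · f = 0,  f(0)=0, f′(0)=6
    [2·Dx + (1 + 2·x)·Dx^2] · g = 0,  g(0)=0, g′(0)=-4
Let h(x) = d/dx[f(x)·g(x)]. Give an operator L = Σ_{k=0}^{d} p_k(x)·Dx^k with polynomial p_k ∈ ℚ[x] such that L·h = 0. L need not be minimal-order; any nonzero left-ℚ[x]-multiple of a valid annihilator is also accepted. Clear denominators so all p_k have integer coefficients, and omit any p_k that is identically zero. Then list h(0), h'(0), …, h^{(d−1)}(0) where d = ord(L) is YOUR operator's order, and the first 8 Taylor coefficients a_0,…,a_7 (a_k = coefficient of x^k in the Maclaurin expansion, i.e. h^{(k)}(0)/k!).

f: a_k = 0, 6, 0, -18, 0, 486/5, 0, -4374/7, …
g: a_k = 0, -4, 4, -16/3, 8, -64/5, 64/3, -256/7, …
Product ⇒ symmetric product L₀, ord ≤ 4.
h₀' ⇒ L via d/dx closure of L₀.
L = (792 + 3024·x + 22680·x^2 + 102384·x^3 + 174960·x^4 + 151632·x^5 + 104976·x^7) + (332 + 4752·x + 28908·x^2 + 127008·x^3 + 351216·x^4 + 542376·x^5 + 408240·x^6 + 157464·x^7 + 367416·x^8)·Dx + (44 + 916·x + 6696·x^2 + 27252·x^3 + 85860·x^4 + 193428·x^5 + 279936·x^6 + 224532·x^7 + 157464·x^8 + 209952·x^9)·Dx^2 + (10 + 76·x + 418·x^2 + 1728·x^3 + 5391·x^4 + 12960·x^5 + 24948·x^6 + 34992·x^7 + 29889·x^8 + 26244·x^9 + 26244·x^10)·Dx^3  (order 3).
h: a_k = 0, -48, 72, 160, -120, -11088/5, 13048/5, 15936, …
ICs: h(0) = 0, h′(0) = -48, h′′(0) = 144.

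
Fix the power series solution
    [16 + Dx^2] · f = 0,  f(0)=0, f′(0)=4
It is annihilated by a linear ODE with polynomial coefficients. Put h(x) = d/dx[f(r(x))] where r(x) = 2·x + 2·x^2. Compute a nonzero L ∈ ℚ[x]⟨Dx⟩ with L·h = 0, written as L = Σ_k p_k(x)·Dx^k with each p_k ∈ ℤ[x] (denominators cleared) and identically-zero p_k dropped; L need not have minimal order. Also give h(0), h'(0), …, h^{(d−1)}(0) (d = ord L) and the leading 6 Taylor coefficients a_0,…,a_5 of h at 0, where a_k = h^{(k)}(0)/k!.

f: a_k = 0, 4, 0, -32/3, 0, 128/15, …
Change of var in L_f (x↦r) gives L₀.
h₀' ⇒ L via d/dx closure of L₀.
L = (76 + 512·x + 1536·x^2 + 2048·x^3 + 1024·x^4) + (-6 - 12·x)·Dx + (1 + 4·x + 4·x^2)·Dx^2  (order 2).
h: a_k = 8, 16, -256, -1024, 256/3, 7680, …
ICs: h(0) = 8, h′(0) = 16.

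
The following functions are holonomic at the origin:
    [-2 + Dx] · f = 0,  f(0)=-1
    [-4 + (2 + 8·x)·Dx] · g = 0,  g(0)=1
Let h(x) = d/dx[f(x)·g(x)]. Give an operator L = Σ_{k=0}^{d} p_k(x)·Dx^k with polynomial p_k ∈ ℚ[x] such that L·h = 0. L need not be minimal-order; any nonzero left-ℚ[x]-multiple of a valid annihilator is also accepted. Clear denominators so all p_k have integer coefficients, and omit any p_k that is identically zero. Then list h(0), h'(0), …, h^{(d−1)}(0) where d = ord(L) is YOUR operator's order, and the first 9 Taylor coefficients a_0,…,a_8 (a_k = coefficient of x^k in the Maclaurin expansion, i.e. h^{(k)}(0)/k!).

f: a_k = -1, -2, -2, -4/3, -2/3, -4/15, -4/45, -8/315, -2/315, …
g: a_k = 1, 2, -2, 4, -10, 28, -84, 264, -858, …
L₀ := L_f ⊗_s L_g (sym. prod.), ord ≤ 1.
Differentiate: ansatz ord ≤ ord L₀ ⇒ L.
L = (2 + 16·x + 16·x^2) + (-1 - 6·x - 8·x^2)·Dx  (order 1).
h: a_k = -4, -8, -16, 32/3, -224/3, 3904/15, -44416/45, 1175296/315, -4468864/315, …
ICs: h(0) = -4.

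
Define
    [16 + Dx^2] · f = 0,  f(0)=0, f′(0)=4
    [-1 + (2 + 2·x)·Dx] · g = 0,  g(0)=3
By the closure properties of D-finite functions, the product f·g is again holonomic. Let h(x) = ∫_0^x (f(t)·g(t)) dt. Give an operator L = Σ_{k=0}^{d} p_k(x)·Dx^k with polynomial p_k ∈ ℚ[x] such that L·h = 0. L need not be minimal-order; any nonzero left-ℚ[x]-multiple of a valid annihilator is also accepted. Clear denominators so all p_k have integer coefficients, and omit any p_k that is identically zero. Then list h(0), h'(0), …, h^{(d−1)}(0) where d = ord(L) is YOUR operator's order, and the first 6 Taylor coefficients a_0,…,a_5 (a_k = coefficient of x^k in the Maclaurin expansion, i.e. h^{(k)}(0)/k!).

f: a_k = 0, 4, 0, -32/3, 0, 128/15, …
g: a_k = 3, 3/2, -3/8, 3/16, -15/128, 21/256, …
Sym-product of L_f,L_g gives L₀ (≤ ord 2).
Integrate: L := L₀·Dx.
L = (67 + 128·x + 64·x^2)·Dx + (-4 - 4·x)·Dx^2 + (4 + 8·x + 4·x^2)·Dx^3  (order 3).
h: a_k = 0, 0, 6, 2, -67/8, -61/20, …
ICs: h(0) = 0, h′(0) = 0, h′′(0) = 12.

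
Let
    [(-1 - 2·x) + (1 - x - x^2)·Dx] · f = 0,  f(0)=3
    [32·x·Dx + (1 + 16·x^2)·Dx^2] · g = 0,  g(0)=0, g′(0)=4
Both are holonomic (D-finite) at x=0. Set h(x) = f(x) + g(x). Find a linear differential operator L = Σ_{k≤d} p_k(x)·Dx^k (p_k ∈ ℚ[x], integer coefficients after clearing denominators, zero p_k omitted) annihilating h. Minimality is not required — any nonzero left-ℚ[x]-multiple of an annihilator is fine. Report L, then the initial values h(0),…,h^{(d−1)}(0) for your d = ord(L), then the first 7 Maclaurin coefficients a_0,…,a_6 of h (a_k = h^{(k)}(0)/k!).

f: a_k = 3, 3, 6, 9, 15, 24, 39, …
g: a_k = 0, 4, 0, -64/3, 0, 1024/5, 0, …
f+g: L₀ = lclm(L_f,L_g), ord ≤ 1+2.
L = (-64 + 256·x + 3904·x^2 + 6912·x^3 + 9696·x^4 + 1536·x^6)·Dx + (25 + 24·x - 542·x^2 + 780·x^3 + 6800·x^4 + 6560·x^5 + 768·x^6 + 1536·x^7)·Dx^2 + (-2 - 17·x - 62·x^2 - 202·x^3 - 445·x^4 + 1136·x^5 + 576·x^6 + 256·x^7 + 256·x^8)·Dx^3  (order 3).
h: a_k = 3, 7, 6, -37/3, 15, 1144/5, 39, …
ICs: h(0) = 3, h′(0) = 7, h′′(0) = 12.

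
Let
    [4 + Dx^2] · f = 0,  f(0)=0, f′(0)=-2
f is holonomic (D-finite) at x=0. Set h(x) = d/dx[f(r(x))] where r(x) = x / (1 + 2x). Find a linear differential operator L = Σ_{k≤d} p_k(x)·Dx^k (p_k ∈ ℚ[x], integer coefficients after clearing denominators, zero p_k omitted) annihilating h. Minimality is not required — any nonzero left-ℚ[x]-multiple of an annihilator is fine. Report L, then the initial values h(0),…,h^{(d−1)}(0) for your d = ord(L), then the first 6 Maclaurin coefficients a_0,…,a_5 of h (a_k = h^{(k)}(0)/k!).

L = (28 + 96·x + 96·x^2) + (12 + 72·x + 144·x^2 + 96·x^3)·Dx + (1 + 8·x + 24·x^2 + 32·x^3 + 16·x^4)·Dx^2  (order 2).
h: a_k = -2, 8, -20, 32, -4/3, -240, …
ICs: h(0) = -2, h′(0) = 8.

f: a_k = 0, -2, 0, 4/3, 0, -4/15, …
h₀=f(r): pull back L_f along r ⇒ L₀.
Derive L from L₀ (diff closure).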